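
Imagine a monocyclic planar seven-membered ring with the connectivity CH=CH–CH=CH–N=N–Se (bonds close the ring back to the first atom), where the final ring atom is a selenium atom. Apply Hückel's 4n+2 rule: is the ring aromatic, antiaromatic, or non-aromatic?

Check conjugation: each doubly-bonded ring atom is sp² with one p-orbital electron; each =N– nitrogen is pyridine-type (lone pair in the sp² plane, one electron in the p orbital); the selenium donates one lone pair from its p orbital — every position has a p orbital, so the cyclic π system is continuous.
Adding the contributions, 3 × 2 = 6 from the double-bond units + 2 from the Se atom = 8.
A 4n π count (8, n = 2) in a planar conjugated ring means antiaromatic.

Antiaromatic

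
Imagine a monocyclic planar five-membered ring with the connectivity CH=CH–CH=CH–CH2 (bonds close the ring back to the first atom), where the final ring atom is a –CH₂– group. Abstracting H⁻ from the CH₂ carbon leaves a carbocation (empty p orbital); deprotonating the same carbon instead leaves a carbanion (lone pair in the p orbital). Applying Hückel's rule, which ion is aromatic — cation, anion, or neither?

The anion

Once that carbon is sp², every ring atom has a p orbital and both ions are fully conjugated.
Cation: 2 × 2 + 0 = 4 π electrons → 4(1), antiaromatic.
Anion: 2 × 2 + 2 = 6 π electrons → 4(1)+2, aromatic.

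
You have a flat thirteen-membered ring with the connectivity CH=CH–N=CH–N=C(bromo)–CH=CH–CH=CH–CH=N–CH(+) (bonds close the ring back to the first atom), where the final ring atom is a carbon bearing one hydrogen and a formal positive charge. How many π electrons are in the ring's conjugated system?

12

The p orbitals form a continuous loop: the double-bond atoms are sp², each contributing one p electron; each =N– nitrogen is pyridine-type (lone pair in the sp² plane, one electron in the p orbital); the carbocation has an empty p orbital. The ring is fully conjugated.
π-electron count: 6 × 2 = 12 from the double-bond units + 0 from the CH(+) atom = 12.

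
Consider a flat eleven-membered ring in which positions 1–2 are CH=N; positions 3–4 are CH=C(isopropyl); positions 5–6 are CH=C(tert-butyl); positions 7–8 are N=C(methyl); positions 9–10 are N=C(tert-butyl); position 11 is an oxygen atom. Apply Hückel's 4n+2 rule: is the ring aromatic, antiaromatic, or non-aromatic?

Every ring atom contributes a p orbital perpendicular to the ring (each doubly-bonded ring atom is sp² with one p-orbital electron; the doubly-bonded nitrogens are pyridine-type — their lone pairs lie in the ring plane, leaving one electron in the p orbital; the oxygen donates one lone pair from its p orbital), so the π system is cyclic and fully conjugated.
Adding the contributions, 5 × 2 = 10 from the double-bond units + 2 from the O atom = 12.
12 is a 4n count (n = 3), so the planar conjugated ring is antiaromatic.

Antiaromatic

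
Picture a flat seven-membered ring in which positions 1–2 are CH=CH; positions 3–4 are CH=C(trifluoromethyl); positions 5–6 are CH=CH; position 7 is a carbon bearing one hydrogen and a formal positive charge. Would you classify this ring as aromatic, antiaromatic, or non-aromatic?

Aromatic

Check conjugation: each doubly-bonded ring atom is sp² with one p-orbital electron; the carbocation has an empty p orbital — every position has a p orbital, so the cyclic π system is continuous.
Tallying contributions gives 3 × 2 = 6 from the double-bond units + 0 from the CH(+) atom = 6.
6 = 4(1) + 2, which satisfies Hückel's 4n+2 rule.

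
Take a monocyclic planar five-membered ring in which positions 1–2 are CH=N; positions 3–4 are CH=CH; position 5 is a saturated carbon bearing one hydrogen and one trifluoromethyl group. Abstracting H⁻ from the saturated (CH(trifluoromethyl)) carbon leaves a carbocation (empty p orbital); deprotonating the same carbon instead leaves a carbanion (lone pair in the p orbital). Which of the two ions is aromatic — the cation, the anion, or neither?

The anion

In both ions every ring atom is sp² and contributes a p orbital, so both rings are fully conjugated.
Cation: 2 × 2 + 0 = 4 π electrons → 4(1), antiaromatic.
Anion: 2 × 2 + 2 = 6 π electrons → 4(1)+2, aromatic.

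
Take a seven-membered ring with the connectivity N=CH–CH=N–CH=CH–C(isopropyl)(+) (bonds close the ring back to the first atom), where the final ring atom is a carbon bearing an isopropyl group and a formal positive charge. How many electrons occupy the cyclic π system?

6

The p orbitals form a continuous loop: every atom in a ring double bond is sp² and brings one electron to the p orbital; each =N– nitrogen is pyridine-type (lone pair in the sp² plane, one electron in the p orbital); the carbocation has an empty p orbital. The ring is fully conjugated.
π-electron count: 3 × 2 = 6 from the double-bond units + 0 from the C(isopropyl)(+) atom = 6.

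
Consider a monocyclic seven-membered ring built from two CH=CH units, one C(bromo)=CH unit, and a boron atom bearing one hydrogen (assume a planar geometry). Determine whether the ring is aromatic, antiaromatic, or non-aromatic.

All ring atoms are sp² and supply a p orbital to the ring (every atom in a ring double bond is sp² and brings one electron to the p orbital; the boron has an empty p orbital); the conjugation is uninterrupted.
Adding the contributions, 3 × 2 = 6 from the double-bond units + 0 from the BH atom = 6.
Since 6 = 4·1 + 2, the ring meets the 4n+2 criterion.

Aromatic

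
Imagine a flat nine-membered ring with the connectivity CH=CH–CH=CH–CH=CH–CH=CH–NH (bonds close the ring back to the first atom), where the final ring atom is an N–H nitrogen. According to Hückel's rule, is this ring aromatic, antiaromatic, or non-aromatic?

Every ring atom contributes a p orbital perpendicular to the ring (each doubly-bonded ring atom is sp² with one p-orbital electron; the pyrrole-type nitrogen donates its lone pair from the p orbital), so the π system is cyclic and fully conjugated.
Adding the contributions, 4 × 2 = 8 from the double-bond units + 2 from the NH atom = 10.
Since 10 = 4·2 + 2, the ring meets the 4n+2 criterion.

Aromatic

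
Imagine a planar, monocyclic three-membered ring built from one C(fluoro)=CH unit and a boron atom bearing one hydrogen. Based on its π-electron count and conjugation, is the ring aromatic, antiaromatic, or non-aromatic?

Aromatic

All ring atoms are sp² and supply a p orbital to the ring (every atom in a ring double bond is sp² and brings one electron to the p orbital; the boron has an empty p orbital); the conjugation is uninterrupted.
π-electron count: 1 × 2 = 2 from the double-bond unit + 0 from the BH atom = 2.
2 = 4(0) + 2, which satisfies Hückel's 4n+2 rule.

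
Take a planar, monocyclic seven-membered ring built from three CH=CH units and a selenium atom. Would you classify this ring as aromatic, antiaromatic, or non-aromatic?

Antiaromatic

All ring atoms are sp² and supply a p orbital to the ring (the double-bond atoms are sp², each contributing one p electron; the selenium donates one lone pair from its p orbital); the conjugation is uninterrupted.
π-electron count: 3 × 2 = 6 from the double-bond units + 2 from the Se atom = 8.
With 8 = 4·2 π electrons, Hückel's rule classifies the planar ring as antiaromatic.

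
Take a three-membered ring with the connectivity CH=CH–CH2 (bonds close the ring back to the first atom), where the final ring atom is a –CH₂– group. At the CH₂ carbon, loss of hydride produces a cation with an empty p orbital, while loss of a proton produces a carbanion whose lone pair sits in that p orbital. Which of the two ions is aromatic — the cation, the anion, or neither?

Once that carbon is sp², every ring atom has a p orbital and both ions are fully conjugated.
Cation: 1 × 2 + 0 = 2 π electrons → 4(0)+2, aromatic.
Anion: 1 × 2 + 2 = 4 π electrons → 4(1), antiaromatic.

The cation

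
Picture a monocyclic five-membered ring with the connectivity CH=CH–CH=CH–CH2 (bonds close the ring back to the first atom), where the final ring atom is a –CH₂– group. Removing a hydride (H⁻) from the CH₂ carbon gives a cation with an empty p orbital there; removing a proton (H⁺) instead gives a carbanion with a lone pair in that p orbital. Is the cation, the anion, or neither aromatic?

In both ions every ring atom is sp² and contributes a p orbital, so both rings are fully conjugated.
Cation: 2 × 2 + 0 = 4 π electrons → 4(1), antiaromatic.
Anion: 2 × 2 + 2 = 6 π electrons → 4(1)+2, aromatic.

The anion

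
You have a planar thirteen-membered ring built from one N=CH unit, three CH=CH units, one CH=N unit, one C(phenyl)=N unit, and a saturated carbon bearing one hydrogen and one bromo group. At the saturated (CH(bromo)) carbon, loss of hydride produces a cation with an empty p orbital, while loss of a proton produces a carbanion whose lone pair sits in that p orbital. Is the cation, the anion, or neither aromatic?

The anion

Once that carbon is sp², every ring atom has a p orbital and both ions are fully conjugated.
Cation: 6 × 2 + 0 = 12 π electrons → 4(3), antiaromatic.
Anion: 6 × 2 + 2 = 14 π electrons → 4(3)+2, aromatic.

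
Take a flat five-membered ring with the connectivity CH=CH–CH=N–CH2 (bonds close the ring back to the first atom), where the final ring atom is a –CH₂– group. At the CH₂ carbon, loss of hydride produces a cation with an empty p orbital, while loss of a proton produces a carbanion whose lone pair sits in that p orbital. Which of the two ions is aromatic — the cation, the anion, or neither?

The anion

Both ions have a continuous loop of p orbitals — each ring atom is sp².
Cation: 2 × 2 + 0 = 4 π electrons → 4(1), antiaromatic.
Anion: 2 × 2 + 2 = 6 π electrons → 4(1)+2, aromatic.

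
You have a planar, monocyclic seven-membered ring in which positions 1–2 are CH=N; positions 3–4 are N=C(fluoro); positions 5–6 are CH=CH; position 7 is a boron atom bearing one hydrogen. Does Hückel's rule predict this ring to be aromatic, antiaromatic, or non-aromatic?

Aromatic

The p orbitals form a continuous loop: the double-bond atoms are sp², each contributing one p electron; each sp² =N– keeps its lone pair in-plane and puts one electron into the π system; the boron has an empty p orbital. The ring is fully conjugated.
Tallying contributions gives 3 × 2 = 6 from the double-bond units + 0 from the BH atom = 6.
With 6 π electrons (n = 1), the Hückel 4n+2 condition holds.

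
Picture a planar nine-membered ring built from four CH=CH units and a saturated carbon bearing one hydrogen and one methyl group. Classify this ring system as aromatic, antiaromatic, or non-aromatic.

Non-aromatic

The CH(methyl) carbon is saturated: that saturated carbon is sp³ and has no p orbital in the ring π system. Conjugation is not continuous around the ring.
Without a continuous loop of overlapping p orbitals the Hückel electron count never comes into play.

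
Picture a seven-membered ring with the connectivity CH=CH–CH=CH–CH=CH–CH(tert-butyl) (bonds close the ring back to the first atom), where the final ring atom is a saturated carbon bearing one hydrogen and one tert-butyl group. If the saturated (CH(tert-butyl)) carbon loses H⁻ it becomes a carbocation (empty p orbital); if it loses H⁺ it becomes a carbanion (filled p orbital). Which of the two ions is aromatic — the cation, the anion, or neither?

The cation

In both ions every ring atom is sp² and contributes a p orbital, so both rings are fully conjugated.
Cation: 3 × 2 + 0 = 6 π electrons → 4(1)+2, aromatic.
Anion: 3 × 2 + 2 = 8 π electrons → 4(2), antiaromatic.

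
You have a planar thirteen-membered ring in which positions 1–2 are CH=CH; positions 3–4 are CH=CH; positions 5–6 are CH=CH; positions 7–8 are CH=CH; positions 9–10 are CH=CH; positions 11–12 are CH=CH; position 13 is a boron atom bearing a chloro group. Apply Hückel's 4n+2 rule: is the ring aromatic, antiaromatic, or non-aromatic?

Antiaromatic

The p orbitals form a continuous loop: the double-bond atoms are sp², each contributing one p electron; the boron has an empty p orbital. The ring is fully conjugated.
Tallying contributions gives 6 × 2 = 12 from the double-bond units + 0 from the B(chloro) atom = 12.
12 is a 4n count (n = 3), so the planar conjugated ring is antiaromatic.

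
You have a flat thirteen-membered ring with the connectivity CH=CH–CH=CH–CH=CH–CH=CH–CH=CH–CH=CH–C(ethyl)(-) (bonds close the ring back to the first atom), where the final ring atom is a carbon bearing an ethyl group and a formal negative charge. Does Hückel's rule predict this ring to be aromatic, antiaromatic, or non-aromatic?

Aromatic

Every ring atom contributes a p orbital perpendicular to the ring (each doubly-bonded ring atom is sp² with one p-orbital electron; the carbanion's lone pair occupies the p orbital), so the π system is cyclic and fully conjugated.
Adding the contributions, 6 × 2 = 12 from the double-bond units + 2 from the C(ethyl)(-) atom = 14.
With 14 π electrons (n = 3), the Hückel 4n+2 condition holds.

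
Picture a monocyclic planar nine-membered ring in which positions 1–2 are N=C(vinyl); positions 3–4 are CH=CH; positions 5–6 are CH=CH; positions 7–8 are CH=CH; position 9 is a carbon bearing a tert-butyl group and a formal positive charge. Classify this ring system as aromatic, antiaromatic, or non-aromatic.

Every ring atom contributes a p orbital perpendicular to the ring (each doubly-bonded ring atom is sp² with one p-orbital electron; each sp² =N– keeps its lone pair in-plane and puts one electron into the π system; the carbocation has an empty p orbital), so the π system is cyclic and fully conjugated.
π-electron count: 4 × 2 = 8 from the double-bond units + 0 from the C(tert-butyl)(+) atom = 8.
With 8 = 4·2 π electrons, Hückel's rule classifies the planar ring as antiaromatic.

Antiaromatic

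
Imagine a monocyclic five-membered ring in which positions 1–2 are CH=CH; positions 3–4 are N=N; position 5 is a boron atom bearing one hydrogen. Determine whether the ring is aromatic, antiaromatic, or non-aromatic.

The p orbitals form a continuous loop: each doubly-bonded ring atom is sp² with one p-orbital electron; the doubly-bonded nitrogens are pyridine-type — their lone pairs lie in the ring plane, leaving one electron in the p orbital; the boron has an empty p orbital. The ring is fully conjugated.
Adding the contributions, 2 × 2 = 4 from the double-bond units + 0 from the BH atom = 4.
4 is a 4n count (n = 1), so the planar conjugated ring is antiaromatic.

Antiaromatic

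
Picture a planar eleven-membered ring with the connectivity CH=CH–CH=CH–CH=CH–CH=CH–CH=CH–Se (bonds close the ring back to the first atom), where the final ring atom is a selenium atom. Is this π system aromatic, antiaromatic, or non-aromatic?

Antiaromatic

The p orbitals form a continuous loop: each doubly-bonded ring atom is sp² with one p-orbital electron; the selenium donates one lone pair from its p orbital. The ring is fully conjugated.
Tallying contributions gives 5 × 2 = 10 from the double-bond units + 2 from the Se atom = 12.
With 12 = 4·3 π electrons, Hückel's rule classifies the planar ring as antiaromatic.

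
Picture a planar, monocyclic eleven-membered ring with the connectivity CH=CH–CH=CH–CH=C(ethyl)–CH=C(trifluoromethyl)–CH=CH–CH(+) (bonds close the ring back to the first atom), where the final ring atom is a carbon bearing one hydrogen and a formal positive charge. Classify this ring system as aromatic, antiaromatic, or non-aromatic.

Aromatic

The p orbitals form a continuous loop: the double-bond atoms are sp², each contributing one p electron; the carbocation has an empty p orbital. The ring is fully conjugated.
Adding the contributions, 5 × 2 = 10 from the double-bond units + 0 from the CH(+) atom = 10.
Since 10 = 4·2 + 2, the ring meets the 4n+2 criterion.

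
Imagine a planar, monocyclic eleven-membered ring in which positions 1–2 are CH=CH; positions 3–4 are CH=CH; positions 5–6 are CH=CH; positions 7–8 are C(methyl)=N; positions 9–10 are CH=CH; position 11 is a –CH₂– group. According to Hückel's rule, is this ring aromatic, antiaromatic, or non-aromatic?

Non-aromatic

At the CH2 position, the tetrahedral CH₂ carbon is sp³ and has no p orbital in the ring π system; the ring's p-orbital overlap is broken there.
Broken conjugation rules out both aromaticity and antiaromaticity.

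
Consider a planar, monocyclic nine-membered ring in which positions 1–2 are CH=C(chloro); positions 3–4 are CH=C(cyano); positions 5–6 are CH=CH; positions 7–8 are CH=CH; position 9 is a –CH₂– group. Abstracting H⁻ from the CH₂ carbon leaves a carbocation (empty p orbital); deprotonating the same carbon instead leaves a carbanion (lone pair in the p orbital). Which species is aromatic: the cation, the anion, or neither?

In either ion the ring is fully conjugated: every atom, including the new sp² carbon, supplies a p orbital.
Cation: 4 × 2 + 0 = 8 π electrons → 4(2), antiaromatic.
Anion: 4 × 2 + 2 = 10 π electrons → 4(2)+2, aromatic.

The anion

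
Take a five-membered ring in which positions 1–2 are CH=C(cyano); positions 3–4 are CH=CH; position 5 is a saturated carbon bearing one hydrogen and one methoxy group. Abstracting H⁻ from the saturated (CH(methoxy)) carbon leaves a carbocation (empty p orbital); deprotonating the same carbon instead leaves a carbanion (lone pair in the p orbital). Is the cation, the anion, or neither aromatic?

The anion

In both ions every ring atom is sp² and contributes a p orbital, so both rings are fully conjugated.
Cation: 2 × 2 + 0 = 4 π electrons → 4(1), antiaromatic.
Anion: 2 × 2 + 2 = 6 π electrons → 4(1)+2, aromatic.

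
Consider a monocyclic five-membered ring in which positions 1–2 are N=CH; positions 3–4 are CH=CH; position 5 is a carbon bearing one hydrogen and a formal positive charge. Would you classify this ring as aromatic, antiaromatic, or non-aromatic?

All ring atoms are sp² and supply a p orbital to the ring (every atom in a ring double bond is sp² and brings one electron to the p orbital; each sp² =N– keeps its lone pair in-plane and puts one electron into the π system; the carbocation has an empty p orbital); the conjugation is uninterrupted.
Counting π electrons: 2 × 2 = 4 from the double-bond units + 0 from the CH(+) atom = 4.
4 = 4(1); a planar, fully conjugated 4n system is antiaromatic.

Antiaromatic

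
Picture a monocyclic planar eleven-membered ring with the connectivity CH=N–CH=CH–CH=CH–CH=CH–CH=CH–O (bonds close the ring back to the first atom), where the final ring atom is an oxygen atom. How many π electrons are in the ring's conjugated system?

12

All ring atoms are sp² and supply a p orbital to the ring (each doubly-bonded ring atom is sp² with one p-orbital electron; each sp² =N– keeps its lone pair in-plane and puts one electron into the π system; the oxygen donates one lone pair from its p orbital); the conjugation is uninterrupted.
Counting π electrons: 5 × 2 = 10 from the double-bond units + 2 from the O atom = 12.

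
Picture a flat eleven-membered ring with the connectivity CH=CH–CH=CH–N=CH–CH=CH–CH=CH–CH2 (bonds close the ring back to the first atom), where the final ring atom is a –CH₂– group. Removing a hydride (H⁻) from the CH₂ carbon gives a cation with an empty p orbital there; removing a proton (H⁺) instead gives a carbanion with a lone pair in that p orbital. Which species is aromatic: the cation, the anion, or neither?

The cation

In either ion the ring is fully conjugated: every atom, including the new sp² carbon, supplies a p orbital.
Cation: 5 × 2 + 0 = 10 π electrons → 4(2)+2, aromatic.
Anion: 5 × 2 + 2 = 12 π electrons → 4(3), antiaromatic.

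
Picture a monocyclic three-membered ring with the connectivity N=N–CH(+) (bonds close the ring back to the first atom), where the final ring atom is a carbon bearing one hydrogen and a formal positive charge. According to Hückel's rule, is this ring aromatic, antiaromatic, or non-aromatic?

Aromatic

Every ring atom contributes a p orbital perpendicular to the ring (the double-bond atoms are sp², each contributing one p electron; each =N– nitrogen is pyridine-type (lone pair in the sp² plane, one electron in the p orbital); the carbocation has an empty p orbital), so the π system is cyclic and fully conjugated.
π-electron count: 1 × 2 = 2 from the double-bond unit + 0 from the CH(+) atom = 2.
2 = 4(0) + 2, which satisfies Hückel's 4n+2 rule.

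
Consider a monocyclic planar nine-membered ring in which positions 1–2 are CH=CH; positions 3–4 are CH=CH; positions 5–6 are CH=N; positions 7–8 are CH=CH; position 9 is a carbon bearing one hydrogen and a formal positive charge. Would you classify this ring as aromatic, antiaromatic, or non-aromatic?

The p orbitals form a continuous loop: every atom in a ring double bond is sp² and brings one electron to the p orbital; each =N– nitrogen is pyridine-type (lone pair in the sp² plane, one electron in the p orbital); the carbocation has an empty p orbital. The ring is fully conjugated.
Tallying contributions gives 4 × 2 = 8 from the double-bond units + 0 from the CH(+) atom = 8.
With 8 = 4·2 π electrons, Hückel's rule classifies the planar ring as antiaromatic.

Antiaromatic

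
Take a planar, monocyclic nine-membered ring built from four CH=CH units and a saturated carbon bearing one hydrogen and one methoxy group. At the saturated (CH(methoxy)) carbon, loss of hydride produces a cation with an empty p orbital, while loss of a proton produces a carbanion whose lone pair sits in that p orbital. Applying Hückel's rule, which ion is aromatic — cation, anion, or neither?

In either ion the ring is fully conjugated: every atom, including the new sp² carbon, supplies a p orbital.
Cation: 4 × 2 + 0 = 8 π electrons → 4(2), antiaromatic.
Anion: 4 × 2 + 2 = 10 π electrons → 4(2)+2, aromatic.

The anion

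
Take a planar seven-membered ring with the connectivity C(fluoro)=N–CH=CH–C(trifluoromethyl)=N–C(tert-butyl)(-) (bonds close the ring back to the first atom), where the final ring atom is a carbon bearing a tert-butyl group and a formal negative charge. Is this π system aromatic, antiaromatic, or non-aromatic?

Check conjugation: the double-bond atoms are sp², each contributing one p electron; each sp² =N– keeps its lone pair in-plane and puts one electron into the π system; the carbanion's lone pair occupies the p orbital — every position has a p orbital, so the cyclic π system is continuous.
Adding the contributions, 3 × 2 = 6 from the double-bond units + 2 from the C(tert-butyl)(-) atom = 8.
8 = 4(2); a planar, fully conjugated 4n system is antiaromatic.

Antiaromatic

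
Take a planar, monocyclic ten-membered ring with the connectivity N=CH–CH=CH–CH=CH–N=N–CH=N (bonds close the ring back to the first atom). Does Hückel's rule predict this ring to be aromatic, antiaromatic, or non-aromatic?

All ring atoms are sp² and supply a p orbital to the ring (the double-bond atoms are sp², each contributing one p electron; each =N– nitrogen is pyridine-type (lone pair in the sp² plane, one electron in the p orbital)); the conjugation is uninterrupted.
π-electron count: 5 × 2 = 10 from the 5 double-bond units.
With 10 π electrons (n = 2), the Hückel 4n+2 condition holds.

Aromatic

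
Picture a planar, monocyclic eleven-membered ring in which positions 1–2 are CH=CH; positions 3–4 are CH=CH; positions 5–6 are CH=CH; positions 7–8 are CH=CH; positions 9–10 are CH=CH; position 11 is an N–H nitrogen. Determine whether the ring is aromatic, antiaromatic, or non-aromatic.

Antiaromatic

Check conjugation: each doubly-bonded ring atom is sp² with one p-orbital electron; the pyrrole-type nitrogen donates its lone pair from the p orbital — every position has a p orbital, so the cyclic π system is continuous.
Counting π electrons: 5 × 2 = 10 from the double-bond units + 2 from the NH atom = 12.
12 is a 4n count (n = 3), so the planar conjugated ring is antiaromatic.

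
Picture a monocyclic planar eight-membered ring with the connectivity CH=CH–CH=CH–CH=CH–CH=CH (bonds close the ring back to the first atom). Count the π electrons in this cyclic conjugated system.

8

Every ring atom contributes a p orbital perpendicular to the ring (each doubly-bonded ring atom is sp² with one p-orbital electron), so the π system is cyclic and fully conjugated.
Adding the contributions, 4 × 2 = 8 from the 4 double-bond units.
(The species described is cyclooctatetraene.)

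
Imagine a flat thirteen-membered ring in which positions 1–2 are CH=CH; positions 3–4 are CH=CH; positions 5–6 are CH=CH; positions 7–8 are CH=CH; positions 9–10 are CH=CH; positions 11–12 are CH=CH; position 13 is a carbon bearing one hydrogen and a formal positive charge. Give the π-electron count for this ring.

Check conjugation: each doubly-bonded ring atom is sp² with one p-orbital electron; the carbocation has an empty p orbital — every position has a p orbital, so the cyclic π system is continuous.
Tallying contributions gives 6 × 2 = 12 from the double-bond units + 0 from the CH(+) atom = 12.

12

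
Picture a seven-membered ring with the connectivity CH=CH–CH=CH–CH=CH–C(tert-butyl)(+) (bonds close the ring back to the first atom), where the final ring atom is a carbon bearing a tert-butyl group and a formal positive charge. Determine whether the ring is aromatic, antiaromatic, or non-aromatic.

Aromatic

The p orbitals form a continuous loop: each doubly-bonded ring atom is sp² with one p-orbital electron; the carbocation has an empty p orbital. The ring is fully conjugated.
Counting π electrons: 3 × 2 = 6 from the double-bond units + 0 from the C(tert-butyl)(+) atom = 6.
Since 6 = 4·1 + 2, the ring meets the 4n+2 criterion.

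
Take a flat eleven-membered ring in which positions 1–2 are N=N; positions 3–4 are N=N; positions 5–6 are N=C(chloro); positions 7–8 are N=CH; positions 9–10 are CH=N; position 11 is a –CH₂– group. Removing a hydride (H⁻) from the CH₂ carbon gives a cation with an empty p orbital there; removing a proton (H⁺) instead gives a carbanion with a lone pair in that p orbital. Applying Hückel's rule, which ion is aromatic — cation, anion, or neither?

The cation

In either ion the ring is fully conjugated: every atom, including the new sp² carbon, supplies a p orbital.
Cation: 5 × 2 + 0 = 10 π electrons → 4(2)+2, aromatic.
Anion: 5 × 2 + 2 = 12 π electrons → 4(3), antiaromatic.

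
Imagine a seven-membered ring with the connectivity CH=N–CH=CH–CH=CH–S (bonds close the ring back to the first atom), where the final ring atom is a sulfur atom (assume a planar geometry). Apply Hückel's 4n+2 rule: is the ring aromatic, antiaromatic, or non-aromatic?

Check conjugation: the double-bond atoms are sp², each contributing one p electron; each sp² =N– keeps its lone pair in-plane and puts one electron into the π system; the sulfur donates one lone pair from its p orbital — every position has a p orbital, so the cyclic π system is continuous.
π-electron count: 3 × 2 = 6 from the double-bond units + 2 from the S atom = 8.
A 4n π count (8, n = 2) in a planar conjugated ring means antiaromatic.

Antiaromatic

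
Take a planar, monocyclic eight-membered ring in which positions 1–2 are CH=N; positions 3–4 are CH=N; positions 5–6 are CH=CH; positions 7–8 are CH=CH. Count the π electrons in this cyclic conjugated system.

Check conjugation: each doubly-bonded ring atom is sp² with one p-orbital electron; the doubly-bonded nitrogens are pyridine-type — their lone pairs lie in the ring plane, leaving one electron in the p orbital — every position has a p orbital, so the cyclic π system is continuous.
Adding the contributions, 4 × 2 = 8 from the 4 double-bond units.

8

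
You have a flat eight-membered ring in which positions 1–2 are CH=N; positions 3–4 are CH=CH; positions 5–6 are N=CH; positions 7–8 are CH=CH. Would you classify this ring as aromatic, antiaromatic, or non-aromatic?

The p orbitals form a continuous loop: the double-bond atoms are sp², each contributing one p electron; the doubly-bonded nitrogens are pyridine-type — their lone pairs lie in the ring plane, leaving one electron in the p orbital. The ring is fully conjugated.
π-electron count: 4 × 2 = 8 from the 4 double-bond units.
With 8 = 4·2 π electrons, Hückel's rule classifies the planar ring as antiaromatic.

Antiaromatic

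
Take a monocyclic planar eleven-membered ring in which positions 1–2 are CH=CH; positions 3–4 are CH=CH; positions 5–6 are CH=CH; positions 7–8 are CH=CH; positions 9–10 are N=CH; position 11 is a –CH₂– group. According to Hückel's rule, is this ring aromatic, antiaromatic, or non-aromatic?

At the CH2 position, the tetrahedral CH₂ carbon is sp³ and has no p orbital in the ring π system; the ring's p-orbital overlap is broken there.
A ring that is not fully conjugated cannot be aromatic or antiaromatic regardless of its π-electron count.

Non-aromatic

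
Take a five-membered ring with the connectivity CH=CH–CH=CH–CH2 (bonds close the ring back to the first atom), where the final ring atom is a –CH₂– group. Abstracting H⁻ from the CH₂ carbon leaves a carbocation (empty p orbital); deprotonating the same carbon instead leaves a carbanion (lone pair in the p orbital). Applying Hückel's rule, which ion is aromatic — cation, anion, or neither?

The anion

Both ions have a continuous loop of p orbitals — each ring atom is sp².
Cation: 2 × 2 + 0 = 4 π electrons → 4(1), antiaromatic.
Anion: 2 × 2 + 2 = 6 π electrons → 4(1)+2, aromatic.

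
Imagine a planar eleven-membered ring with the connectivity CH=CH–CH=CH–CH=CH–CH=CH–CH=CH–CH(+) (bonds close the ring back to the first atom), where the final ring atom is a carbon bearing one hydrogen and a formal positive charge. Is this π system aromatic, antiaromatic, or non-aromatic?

Check conjugation: the double-bond atoms are sp², each contributing one p electron; the carbocation has an empty p orbital — every position has a p orbital, so the cyclic π system is continuous.
Counting π electrons: 5 × 2 = 10 from the double-bond units + 0 from the CH(+) atom = 10.
That gives a 4n+2 count (10, n = 2).

Aromatic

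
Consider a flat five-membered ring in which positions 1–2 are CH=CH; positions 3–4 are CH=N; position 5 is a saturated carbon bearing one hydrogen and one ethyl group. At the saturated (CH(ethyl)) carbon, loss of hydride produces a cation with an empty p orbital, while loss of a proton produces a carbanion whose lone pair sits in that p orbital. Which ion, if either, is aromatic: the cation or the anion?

The anion

In either ion the ring is fully conjugated: every atom, including the new sp² carbon, supplies a p orbital.
Cation: 2 × 2 + 0 = 4 π electrons → 4(1), antiaromatic.
Anion: 2 × 2 + 2 = 6 π electrons → 4(1)+2, aromatic.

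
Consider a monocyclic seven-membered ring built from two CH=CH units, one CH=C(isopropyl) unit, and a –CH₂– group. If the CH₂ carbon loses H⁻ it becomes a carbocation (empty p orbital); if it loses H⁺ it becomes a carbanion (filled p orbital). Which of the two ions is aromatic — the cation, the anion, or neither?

The cation

Once that carbon is sp², every ring atom has a p orbital and both ions are fully conjugated.
Cation: 3 × 2 + 0 = 6 π electrons → 4(1)+2, aromatic.
Anion: 3 × 2 + 2 = 8 π electrons → 4(2), antiaromatic.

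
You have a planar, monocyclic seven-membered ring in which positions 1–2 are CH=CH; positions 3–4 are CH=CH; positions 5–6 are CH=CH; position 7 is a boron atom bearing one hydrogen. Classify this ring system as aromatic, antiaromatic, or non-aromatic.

Aromatic

The p orbitals form a continuous loop: every atom in a ring double bond is sp² and brings one electron to the p orbital; the boron has an empty p orbital. The ring is fully conjugated.
Tallying contributions gives 3 × 2 = 6 from the double-bond units + 0 from the BH atom = 6.
With 6 π electrons (n = 1), the Hückel 4n+2 condition holds.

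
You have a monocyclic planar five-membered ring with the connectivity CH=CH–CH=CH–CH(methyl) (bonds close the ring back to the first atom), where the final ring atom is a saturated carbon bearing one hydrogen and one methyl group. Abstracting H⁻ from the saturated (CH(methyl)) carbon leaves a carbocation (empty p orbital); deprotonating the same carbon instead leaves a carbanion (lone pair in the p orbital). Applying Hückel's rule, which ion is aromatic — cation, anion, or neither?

The anion

In both ions every ring atom is sp² and contributes a p orbital, so both rings are fully conjugated.
Cation: 2 × 2 + 0 = 4 π electrons → 4(1), antiaromatic.
Anion: 2 × 2 + 2 = 6 π electrons → 4(1)+2, aromatic.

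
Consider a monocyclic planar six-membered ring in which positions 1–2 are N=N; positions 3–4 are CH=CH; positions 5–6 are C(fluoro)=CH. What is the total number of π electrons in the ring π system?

6

Check conjugation: the double-bond atoms are sp², each contributing one p electron; each =N– nitrogen is pyridine-type (lone pair in the sp² plane, one electron in the p orbital) — every position has a p orbital, so the cyclic π system is continuous.
π-electron count: 3 × 2 = 6 from the 3 double-bond units.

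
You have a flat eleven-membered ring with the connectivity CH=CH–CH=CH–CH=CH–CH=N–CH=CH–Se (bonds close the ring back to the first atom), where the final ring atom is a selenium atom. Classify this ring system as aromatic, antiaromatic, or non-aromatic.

Antiaromatic

All ring atoms are sp² and supply a p orbital to the ring (every atom in a ring double bond is sp² and brings one electron to the p orbital; each =N– nitrogen is pyridine-type (lone pair in the sp² plane, one electron in the p orbital); the selenium donates one lone pair from its p orbital); the conjugation is uninterrupted.
Counting π electrons: 5 × 2 = 10 from the double-bond units + 2 from the Se atom = 12.
With 12 = 4·3 π electrons, Hückel's rule classifies the planar ring as antiaromatic.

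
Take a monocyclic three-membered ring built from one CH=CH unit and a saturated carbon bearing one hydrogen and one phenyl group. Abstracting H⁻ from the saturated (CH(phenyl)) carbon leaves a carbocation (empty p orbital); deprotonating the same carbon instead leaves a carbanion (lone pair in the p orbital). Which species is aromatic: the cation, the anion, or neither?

The cation

Both ions have a continuous loop of p orbitals — each ring atom is sp².
Cation: 1 × 2 + 0 = 2 π electrons → 4(0)+2, aromatic.
Anion: 1 × 2 + 2 = 4 π electrons → 4(1), antiaromatic.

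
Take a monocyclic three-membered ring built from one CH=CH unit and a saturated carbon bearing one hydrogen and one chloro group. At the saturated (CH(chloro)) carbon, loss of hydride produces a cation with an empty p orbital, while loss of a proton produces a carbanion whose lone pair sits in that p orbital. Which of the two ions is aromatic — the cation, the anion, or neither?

In both ions every ring atom is sp² and contributes a p orbital, so both rings are fully conjugated.
Cation: 1 × 2 + 0 = 2 π electrons → 4(0)+2, aromatic.
Anion: 1 × 2 + 2 = 4 π electrons → 4(1), antiaromatic.

The cation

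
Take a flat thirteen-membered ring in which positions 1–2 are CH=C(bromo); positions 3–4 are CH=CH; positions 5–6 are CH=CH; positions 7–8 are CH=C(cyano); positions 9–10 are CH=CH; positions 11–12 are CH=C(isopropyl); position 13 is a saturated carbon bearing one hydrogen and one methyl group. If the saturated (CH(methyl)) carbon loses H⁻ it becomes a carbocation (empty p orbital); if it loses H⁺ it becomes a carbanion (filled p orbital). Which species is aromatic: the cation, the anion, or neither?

Both ions have a continuous loop of p orbitals — each ring atom is sp².
Cation: 6 × 2 + 0 = 12 π electrons → 4(3), antiaromatic.
Anion: 6 × 2 + 2 = 14 π electrons → 4(3)+2, aromatic.

The anion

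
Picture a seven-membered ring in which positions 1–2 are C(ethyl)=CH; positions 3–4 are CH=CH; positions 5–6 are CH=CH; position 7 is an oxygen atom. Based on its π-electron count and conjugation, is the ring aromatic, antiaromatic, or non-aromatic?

Check conjugation: the double-bond atoms are sp², each contributing one p electron; the oxygen donates one lone pair from its p orbital — every position has a p orbital, so the cyclic π system is continuous.
Counting π electrons: 3 × 2 = 6 from the double-bond units + 2 from the O atom = 8.
8 is a 4n count (n = 2), so the planar conjugated ring is antiaromatic.

Antiaromatic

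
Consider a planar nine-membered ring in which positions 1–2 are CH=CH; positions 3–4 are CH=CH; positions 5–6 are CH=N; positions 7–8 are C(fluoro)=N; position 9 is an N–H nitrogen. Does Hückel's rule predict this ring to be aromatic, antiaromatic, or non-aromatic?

Aromatic

The p orbitals form a continuous loop: the double-bond atoms are sp², each contributing one p electron; each =N– nitrogen is pyridine-type (lone pair in the sp² plane, one electron in the p orbital); the pyrrole-type nitrogen donates its lone pair from the p orbital. The ring is fully conjugated.
Adding the contributions, 4 × 2 = 8 from the double-bond units + 2 from the NH atom = 10.
That gives a 4n+2 count (10, n = 2).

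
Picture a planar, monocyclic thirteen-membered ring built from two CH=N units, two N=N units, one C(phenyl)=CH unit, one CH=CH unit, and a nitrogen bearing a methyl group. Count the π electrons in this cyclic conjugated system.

All ring atoms are sp² and supply a p orbital to the ring (the double-bond atoms are sp², each contributing one p electron; each =N– nitrogen is pyridine-type (lone pair in the sp² plane, one electron in the p orbital); the pyrrole-type nitrogen donates its lone pair from the p orbital); the conjugation is uninterrupted.
Tallying contributions gives 6 × 2 = 12 from the double-bond units + 2 from the N(methyl) atom = 14.

14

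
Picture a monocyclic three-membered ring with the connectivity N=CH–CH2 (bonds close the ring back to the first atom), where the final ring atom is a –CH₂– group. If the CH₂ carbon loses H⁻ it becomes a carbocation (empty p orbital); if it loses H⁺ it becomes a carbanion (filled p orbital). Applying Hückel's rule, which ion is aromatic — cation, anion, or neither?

The cation

Once that carbon is sp², every ring atom has a p orbital and both ions are fully conjugated.
Cation: 1 × 2 + 0 = 2 π electrons → 4(0)+2, aromatic.
Anion: 1 × 2 + 2 = 4 π electrons → 4(1), antiaromatic.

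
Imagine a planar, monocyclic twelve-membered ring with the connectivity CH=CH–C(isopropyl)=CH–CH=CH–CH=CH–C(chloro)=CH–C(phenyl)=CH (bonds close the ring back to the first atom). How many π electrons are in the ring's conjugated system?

Every ring atom contributes a p orbital perpendicular to the ring (every atom in a ring double bond is sp² and brings one electron to the p orbital), so the π system is cyclic and fully conjugated.
Adding the contributions, 6 × 2 = 12 from the 6 double-bond units.

12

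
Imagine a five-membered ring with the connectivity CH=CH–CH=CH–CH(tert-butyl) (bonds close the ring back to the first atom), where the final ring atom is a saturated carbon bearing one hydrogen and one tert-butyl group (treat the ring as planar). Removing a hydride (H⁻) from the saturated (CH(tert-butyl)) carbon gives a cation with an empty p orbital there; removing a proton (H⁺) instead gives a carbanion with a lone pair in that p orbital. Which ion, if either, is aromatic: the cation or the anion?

In either ion the ring is fully conjugated: every atom, including the new sp² carbon, supplies a p orbital.
Cation: 2 × 2 + 0 = 4 π electrons → 4(1), antiaromatic.
Anion: 2 × 2 + 2 = 6 π electrons → 4(1)+2, aromatic.

The anion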